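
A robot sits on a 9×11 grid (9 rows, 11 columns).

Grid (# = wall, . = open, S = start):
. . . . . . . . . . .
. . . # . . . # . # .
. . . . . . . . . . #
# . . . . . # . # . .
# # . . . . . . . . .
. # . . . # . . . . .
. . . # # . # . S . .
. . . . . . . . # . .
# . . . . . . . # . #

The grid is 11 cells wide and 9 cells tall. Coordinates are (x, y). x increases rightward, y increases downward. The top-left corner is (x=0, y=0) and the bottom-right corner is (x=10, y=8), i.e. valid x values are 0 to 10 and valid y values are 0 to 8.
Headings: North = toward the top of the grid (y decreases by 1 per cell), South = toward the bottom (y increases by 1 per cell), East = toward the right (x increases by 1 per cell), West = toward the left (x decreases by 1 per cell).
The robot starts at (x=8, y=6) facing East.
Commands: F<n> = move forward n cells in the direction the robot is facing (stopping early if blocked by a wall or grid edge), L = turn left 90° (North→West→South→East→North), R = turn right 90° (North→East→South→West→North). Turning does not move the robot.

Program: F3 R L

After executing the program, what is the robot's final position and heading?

Answer: Final position: (x=10, y=6), facing East

Derivation:
Start: (x=8, y=6), facing East
  F3: move forward 2/3 (blocked), now at (x=10, y=6)
  R: turn right, now facing South
  L: turn left, now facing East
Final: (x=10, y=6), facing East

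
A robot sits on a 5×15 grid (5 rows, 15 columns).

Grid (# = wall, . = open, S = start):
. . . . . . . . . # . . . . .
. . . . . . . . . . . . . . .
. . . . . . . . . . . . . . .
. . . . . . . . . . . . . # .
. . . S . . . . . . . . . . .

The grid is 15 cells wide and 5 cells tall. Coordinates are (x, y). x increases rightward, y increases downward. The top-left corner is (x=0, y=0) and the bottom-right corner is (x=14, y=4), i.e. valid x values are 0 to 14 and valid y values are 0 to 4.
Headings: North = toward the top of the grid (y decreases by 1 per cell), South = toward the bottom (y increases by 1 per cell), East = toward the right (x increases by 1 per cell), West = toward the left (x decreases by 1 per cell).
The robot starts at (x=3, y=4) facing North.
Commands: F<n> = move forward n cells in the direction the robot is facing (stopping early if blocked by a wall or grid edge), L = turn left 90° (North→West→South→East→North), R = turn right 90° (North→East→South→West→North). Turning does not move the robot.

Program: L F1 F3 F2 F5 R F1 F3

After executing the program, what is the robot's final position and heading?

Start: (x=3, y=4), facing North
  L: turn left, now facing West
  F1: move forward 1, now at (x=2, y=4)
  F3: move forward 2/3 (blocked), now at (x=0, y=4)
  F2: move forward 0/2 (blocked), now at (x=0, y=4)
  F5: move forward 0/5 (blocked), now at (x=0, y=4)
  R: turn right, now facing North
  F1: move forward 1, now at (x=0, y=3)
  F3: move forward 3, now at (x=0, y=0)
Final: (x=0, y=0), facing North

Answer: Final position: (x=0, y=0), facing North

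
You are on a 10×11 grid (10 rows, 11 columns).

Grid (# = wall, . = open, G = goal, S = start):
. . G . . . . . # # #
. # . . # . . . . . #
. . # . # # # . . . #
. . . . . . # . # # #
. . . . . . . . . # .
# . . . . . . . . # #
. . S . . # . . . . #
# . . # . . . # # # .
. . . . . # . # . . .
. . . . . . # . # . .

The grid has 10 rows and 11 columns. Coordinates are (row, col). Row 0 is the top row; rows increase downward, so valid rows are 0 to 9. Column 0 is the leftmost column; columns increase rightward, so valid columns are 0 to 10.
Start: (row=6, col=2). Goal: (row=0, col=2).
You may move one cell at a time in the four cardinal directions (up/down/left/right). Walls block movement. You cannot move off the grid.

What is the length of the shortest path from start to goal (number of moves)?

BFS from (row=6, col=2) until reaching (row=0, col=2):
  Distance 0: (row=6, col=2)
  Distance 1: (row=5, col=2), (row=6, col=1), (row=6, col=3), (row=7, col=2)
  Distance 2: (row=4, col=2), (row=5, col=1), (row=5, col=3), (row=6, col=0), (row=6, col=4), (row=7, col=1), (row=8, col=2)
  Distance 3: (row=3, col=2), (row=4, col=1), (row=4, col=3), (row=5, col=4), (row=7, col=4), (row=8, col=1), (row=8, col=3), (row=9, col=2)
  Distance 4: (row=3, col=1), (row=3, col=3), (row=4, col=0), (row=4, col=4), (row=5, col=5), (row=7, col=5), (row=8, col=0), (row=8, col=4), (row=9, col=1), (row=9, col=3)
  Distance 5: (row=2, col=1), (row=2, col=3), (row=3, col=0), (row=3, col=4), (row=4, col=5), (row=5, col=6), (row=7, col=6), (row=9, col=0), (row=9, col=4)
  Distance 6: (row=1, col=3), (row=2, col=0), (row=3, col=5), (row=4, col=6), (row=5, col=7), (row=6, col=6), (row=8, col=6), (row=9, col=5)
  Distance 7: (row=0, col=3), (row=1, col=0), (row=1, col=2), (row=4, col=7), (row=5, col=8), (row=6, col=7)
  Distance 8: (row=0, col=0), (row=0, col=2), (row=0, col=4), (row=3, col=7), (row=4, col=8), (row=6, col=8)  <- goal reached here
One shortest path (8 moves): (row=6, col=2) -> (row=6, col=3) -> (row=5, col=3) -> (row=4, col=3) -> (row=3, col=3) -> (row=2, col=3) -> (row=1, col=3) -> (row=1, col=2) -> (row=0, col=2)

Answer: Shortest path length: 8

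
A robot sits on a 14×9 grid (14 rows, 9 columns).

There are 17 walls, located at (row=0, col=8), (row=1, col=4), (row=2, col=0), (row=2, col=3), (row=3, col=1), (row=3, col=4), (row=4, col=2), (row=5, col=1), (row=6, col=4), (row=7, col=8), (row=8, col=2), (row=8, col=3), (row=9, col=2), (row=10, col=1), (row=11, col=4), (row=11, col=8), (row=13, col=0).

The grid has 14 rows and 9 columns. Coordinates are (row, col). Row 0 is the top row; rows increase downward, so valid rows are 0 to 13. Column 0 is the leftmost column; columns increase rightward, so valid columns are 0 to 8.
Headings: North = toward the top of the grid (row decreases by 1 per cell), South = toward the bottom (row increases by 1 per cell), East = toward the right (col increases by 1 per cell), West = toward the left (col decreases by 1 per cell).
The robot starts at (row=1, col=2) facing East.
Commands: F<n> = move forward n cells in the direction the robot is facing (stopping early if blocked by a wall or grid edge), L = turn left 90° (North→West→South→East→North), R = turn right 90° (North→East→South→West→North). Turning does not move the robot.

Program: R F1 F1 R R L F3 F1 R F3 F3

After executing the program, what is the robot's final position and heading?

Start: (row=1, col=2), facing East
  R: turn right, now facing South
  F1: move forward 1, now at (row=2, col=2)
  F1: move forward 1, now at (row=3, col=2)
  R: turn right, now facing West
  R: turn right, now facing North
  L: turn left, now facing West
  F3: move forward 0/3 (blocked), now at (row=3, col=2)
  F1: move forward 0/1 (blocked), now at (row=3, col=2)
  R: turn right, now facing North
  F3: move forward 3, now at (row=0, col=2)
  F3: move forward 0/3 (blocked), now at (row=0, col=2)
Final: (row=0, col=2), facing North

Answer: Final position: (row=0, col=2), facing North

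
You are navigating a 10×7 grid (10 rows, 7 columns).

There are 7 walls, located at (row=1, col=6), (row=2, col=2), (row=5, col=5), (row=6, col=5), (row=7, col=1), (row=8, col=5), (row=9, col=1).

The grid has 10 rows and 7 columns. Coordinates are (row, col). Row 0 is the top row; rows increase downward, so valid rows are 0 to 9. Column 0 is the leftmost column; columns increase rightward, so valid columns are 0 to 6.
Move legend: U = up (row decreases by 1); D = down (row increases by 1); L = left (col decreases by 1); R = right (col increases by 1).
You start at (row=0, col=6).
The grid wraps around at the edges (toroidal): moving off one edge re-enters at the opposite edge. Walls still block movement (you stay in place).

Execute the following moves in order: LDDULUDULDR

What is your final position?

Start: (row=0, col=6)
  L (left): (row=0, col=6) -> (row=0, col=5)
  D (down): (row=0, col=5) -> (row=1, col=5)
  D (down): (row=1, col=5) -> (row=2, col=5)
  U (up): (row=2, col=5) -> (row=1, col=5)
  L (left): (row=1, col=5) -> (row=1, col=4)
  U (up): (row=1, col=4) -> (row=0, col=4)
  D (down): (row=0, col=4) -> (row=1, col=4)
  U (up): (row=1, col=4) -> (row=0, col=4)
  L (left): (row=0, col=4) -> (row=0, col=3)
  D (down): (row=0, col=3) -> (row=1, col=3)
  R (right): (row=1, col=3) -> (row=1, col=4)
Final: (row=1, col=4)

Answer: Final position: (row=1, col=4)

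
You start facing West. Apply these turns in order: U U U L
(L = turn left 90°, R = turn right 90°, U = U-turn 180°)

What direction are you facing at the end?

Start: West
  U (U-turn (180°)) -> East
  U (U-turn (180°)) -> West
  U (U-turn (180°)) -> East
  L (left (90° counter-clockwise)) -> North
Final: North

Answer: Final heading: North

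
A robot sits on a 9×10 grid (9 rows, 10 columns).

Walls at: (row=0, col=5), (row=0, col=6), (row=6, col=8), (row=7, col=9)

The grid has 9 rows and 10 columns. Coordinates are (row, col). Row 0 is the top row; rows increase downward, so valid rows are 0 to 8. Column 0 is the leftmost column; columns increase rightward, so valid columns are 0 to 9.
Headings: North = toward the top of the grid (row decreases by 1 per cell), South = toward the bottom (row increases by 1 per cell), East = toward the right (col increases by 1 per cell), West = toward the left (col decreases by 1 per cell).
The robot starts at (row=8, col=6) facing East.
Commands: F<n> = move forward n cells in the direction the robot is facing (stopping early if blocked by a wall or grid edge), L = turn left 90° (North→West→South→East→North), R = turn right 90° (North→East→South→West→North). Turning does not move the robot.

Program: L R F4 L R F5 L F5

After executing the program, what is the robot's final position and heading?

Answer: Final position: (row=8, col=9), facing North

Derivation:
Start: (row=8, col=6), facing East
  L: turn left, now facing North
  R: turn right, now facing East
  F4: move forward 3/4 (blocked), now at (row=8, col=9)
  L: turn left, now facing North
  R: turn right, now facing East
  F5: move forward 0/5 (blocked), now at (row=8, col=9)
  L: turn left, now facing North
  F5: move forward 0/5 (blocked), now at (row=8, col=9)
Final: (row=8, col=9), facing North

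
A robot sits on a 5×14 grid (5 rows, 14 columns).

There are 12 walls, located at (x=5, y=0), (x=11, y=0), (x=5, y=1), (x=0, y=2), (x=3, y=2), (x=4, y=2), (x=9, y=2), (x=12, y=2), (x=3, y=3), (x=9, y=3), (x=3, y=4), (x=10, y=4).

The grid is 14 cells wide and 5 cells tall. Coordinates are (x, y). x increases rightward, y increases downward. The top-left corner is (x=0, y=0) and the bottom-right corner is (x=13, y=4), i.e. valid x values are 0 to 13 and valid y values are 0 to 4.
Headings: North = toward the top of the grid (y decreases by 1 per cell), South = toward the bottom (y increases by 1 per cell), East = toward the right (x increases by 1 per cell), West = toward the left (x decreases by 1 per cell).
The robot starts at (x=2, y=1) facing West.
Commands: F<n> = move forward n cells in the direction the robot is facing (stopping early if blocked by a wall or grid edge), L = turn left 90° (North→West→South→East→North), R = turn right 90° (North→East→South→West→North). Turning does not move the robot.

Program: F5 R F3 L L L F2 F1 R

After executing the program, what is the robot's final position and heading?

Answer: Final position: (x=3, y=0), facing South

Derivation:
Start: (x=2, y=1), facing West
  F5: move forward 2/5 (blocked), now at (x=0, y=1)
  R: turn right, now facing North
  F3: move forward 1/3 (blocked), now at (x=0, y=0)
  L: turn left, now facing West
  L: turn left, now facing South
  L: turn left, now facing East
  F2: move forward 2, now at (x=2, y=0)
  F1: move forward 1, now at (x=3, y=0)
  R: turn right, now facing South
Final: (x=3, y=0), facing South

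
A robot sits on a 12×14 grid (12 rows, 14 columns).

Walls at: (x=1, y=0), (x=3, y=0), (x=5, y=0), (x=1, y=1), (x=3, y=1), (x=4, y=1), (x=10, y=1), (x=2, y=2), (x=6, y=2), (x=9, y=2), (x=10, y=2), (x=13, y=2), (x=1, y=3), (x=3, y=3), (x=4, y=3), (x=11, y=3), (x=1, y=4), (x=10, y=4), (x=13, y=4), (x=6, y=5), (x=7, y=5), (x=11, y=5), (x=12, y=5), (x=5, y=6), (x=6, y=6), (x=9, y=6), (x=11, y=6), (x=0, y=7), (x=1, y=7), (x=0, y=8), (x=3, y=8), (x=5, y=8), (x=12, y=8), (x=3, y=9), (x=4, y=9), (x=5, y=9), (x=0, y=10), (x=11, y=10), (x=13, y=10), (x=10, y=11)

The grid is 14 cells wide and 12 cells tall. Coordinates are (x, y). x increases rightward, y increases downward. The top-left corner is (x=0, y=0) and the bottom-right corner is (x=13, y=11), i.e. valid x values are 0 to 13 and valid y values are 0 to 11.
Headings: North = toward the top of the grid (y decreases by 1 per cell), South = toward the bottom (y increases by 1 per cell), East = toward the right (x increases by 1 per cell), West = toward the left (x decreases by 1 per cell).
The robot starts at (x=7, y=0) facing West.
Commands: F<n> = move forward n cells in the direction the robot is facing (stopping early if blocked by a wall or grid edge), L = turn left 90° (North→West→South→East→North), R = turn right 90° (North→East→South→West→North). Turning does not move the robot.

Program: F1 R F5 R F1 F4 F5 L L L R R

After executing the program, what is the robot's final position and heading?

Answer: Final position: (x=13, y=0), facing North

Derivation:
Start: (x=7, y=0), facing West
  F1: move forward 1, now at (x=6, y=0)
  R: turn right, now facing North
  F5: move forward 0/5 (blocked), now at (x=6, y=0)
  R: turn right, now facing East
  F1: move forward 1, now at (x=7, y=0)
  F4: move forward 4, now at (x=11, y=0)
  F5: move forward 2/5 (blocked), now at (x=13, y=0)
  L: turn left, now facing North
  L: turn left, now facing West
  L: turn left, now facing South
  R: turn right, now facing West
  R: turn right, now facing North
Final: (x=13, y=0), facing North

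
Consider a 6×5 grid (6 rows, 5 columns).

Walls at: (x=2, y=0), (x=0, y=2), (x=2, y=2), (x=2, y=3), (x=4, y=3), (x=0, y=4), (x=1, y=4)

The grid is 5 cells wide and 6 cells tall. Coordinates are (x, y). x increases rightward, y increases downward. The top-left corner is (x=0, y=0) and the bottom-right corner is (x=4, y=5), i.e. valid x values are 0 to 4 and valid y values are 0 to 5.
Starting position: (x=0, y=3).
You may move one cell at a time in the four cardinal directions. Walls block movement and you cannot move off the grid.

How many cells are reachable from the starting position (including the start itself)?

Answer: Reachable cells: 23

Derivation:
BFS flood-fill from (x=0, y=3):
  Distance 0: (x=0, y=3)
  Distance 1: (x=1, y=3)
  Distance 2: (x=1, y=2)
  Distance 3: (x=1, y=1)
  Distance 4: (x=1, y=0), (x=0, y=1), (x=2, y=1)
  Distance 5: (x=0, y=0), (x=3, y=1)
  Distance 6: (x=3, y=0), (x=4, y=1), (x=3, y=2)
  Distance 7: (x=4, y=0), (x=4, y=2), (x=3, y=3)
  Distance 8: (x=3, y=4)
  Distance 9: (x=2, y=4), (x=4, y=4), (x=3, y=5)
  Distance 10: (x=2, y=5), (x=4, y=5)
  Distance 11: (x=1, y=5)
  Distance 12: (x=0, y=5)
Total reachable: 23 (grid has 23 open cells total)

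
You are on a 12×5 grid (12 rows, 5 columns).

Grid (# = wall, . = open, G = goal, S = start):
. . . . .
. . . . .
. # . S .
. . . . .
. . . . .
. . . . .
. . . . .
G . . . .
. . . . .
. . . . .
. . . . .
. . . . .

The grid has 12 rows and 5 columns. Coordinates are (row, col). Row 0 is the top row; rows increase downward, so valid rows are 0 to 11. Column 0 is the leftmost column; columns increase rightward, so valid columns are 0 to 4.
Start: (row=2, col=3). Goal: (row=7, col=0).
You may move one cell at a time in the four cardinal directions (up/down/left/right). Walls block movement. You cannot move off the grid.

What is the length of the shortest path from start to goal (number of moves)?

BFS from (row=2, col=3) until reaching (row=7, col=0):
  Distance 0: (row=2, col=3)
  Distance 1: (row=1, col=3), (row=2, col=2), (row=2, col=4), (row=3, col=3)
  Distance 2: (row=0, col=3), (row=1, col=2), (row=1, col=4), (row=3, col=2), (row=3, col=4), (row=4, col=3)
  Distance 3: (row=0, col=2), (row=0, col=4), (row=1, col=1), (row=3, col=1), (row=4, col=2), (row=4, col=4), (row=5, col=3)
  Distance 4: (row=0, col=1), (row=1, col=0), (row=3, col=0), (row=4, col=1), (row=5, col=2), (row=5, col=4), (row=6, col=3)
  Distance 5: (row=0, col=0), (row=2, col=0), (row=4, col=0), (row=5, col=1), (row=6, col=2), (row=6, col=4), (row=7, col=3)
  Distance 6: (row=5, col=0), (row=6, col=1), (row=7, col=2), (row=7, col=4), (row=8, col=3)
  Distance 7: (row=6, col=0), (row=7, col=1), (row=8, col=2), (row=8, col=4), (row=9, col=3)
  Distance 8: (row=7, col=0), (row=8, col=1), (row=9, col=2), (row=9, col=4), (row=10, col=3)  <- goal reached here
One shortest path (8 moves): (row=2, col=3) -> (row=2, col=2) -> (row=3, col=2) -> (row=3, col=1) -> (row=3, col=0) -> (row=4, col=0) -> (row=5, col=0) -> (row=6, col=0) -> (row=7, col=0)

Answer: Shortest path length: 8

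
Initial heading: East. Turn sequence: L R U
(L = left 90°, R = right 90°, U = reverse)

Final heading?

Start: East
  L (left (90° counter-clockwise)) -> North
  R (right (90° clockwise)) -> East
  U (U-turn (180°)) -> West
Final: West

Answer: Final heading: West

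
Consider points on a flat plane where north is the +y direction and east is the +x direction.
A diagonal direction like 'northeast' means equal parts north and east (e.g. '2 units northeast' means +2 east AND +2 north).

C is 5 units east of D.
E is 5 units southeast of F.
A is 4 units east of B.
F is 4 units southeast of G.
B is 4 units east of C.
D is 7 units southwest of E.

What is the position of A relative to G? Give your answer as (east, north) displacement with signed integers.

Answer: A is at (east=15, north=-16) relative to G.

Derivation:
Place G at the origin (east=0, north=0).
  F is 4 units southeast of G: delta (east=+4, north=-4); F at (east=4, north=-4).
  E is 5 units southeast of F: delta (east=+5, north=-5); E at (east=9, north=-9).
  D is 7 units southwest of E: delta (east=-7, north=-7); D at (east=2, north=-16).
  C is 5 units east of D: delta (east=+5, north=+0); C at (east=7, north=-16).
  B is 4 units east of C: delta (east=+4, north=+0); B at (east=11, north=-16).
  A is 4 units east of B: delta (east=+4, north=+0); A at (east=15, north=-16).
Therefore A relative to G: (east=15, north=-16).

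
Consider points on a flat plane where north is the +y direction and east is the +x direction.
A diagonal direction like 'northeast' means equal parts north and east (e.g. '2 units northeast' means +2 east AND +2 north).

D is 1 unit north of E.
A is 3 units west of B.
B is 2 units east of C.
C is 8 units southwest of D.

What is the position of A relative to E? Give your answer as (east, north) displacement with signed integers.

Answer: A is at (east=-9, north=-7) relative to E.

Derivation:
Place E at the origin (east=0, north=0).
  D is 1 unit north of E: delta (east=+0, north=+1); D at (east=0, north=1).
  C is 8 units southwest of D: delta (east=-8, north=-8); C at (east=-8, north=-7).
  B is 2 units east of C: delta (east=+2, north=+0); B at (east=-6, north=-7).
  A is 3 units west of B: delta (east=-3, north=+0); A at (east=-9, north=-7).
Therefore A relative to E: (east=-9, north=-7).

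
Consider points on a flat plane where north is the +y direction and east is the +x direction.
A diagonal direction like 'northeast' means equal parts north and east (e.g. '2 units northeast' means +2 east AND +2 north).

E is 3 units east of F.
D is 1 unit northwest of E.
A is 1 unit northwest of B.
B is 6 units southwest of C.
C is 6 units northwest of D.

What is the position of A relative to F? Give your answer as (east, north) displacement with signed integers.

Place F at the origin (east=0, north=0).
  E is 3 units east of F: delta (east=+3, north=+0); E at (east=3, north=0).
  D is 1 unit northwest of E: delta (east=-1, north=+1); D at (east=2, north=1).
  C is 6 units northwest of D: delta (east=-6, north=+6); C at (east=-4, north=7).
  B is 6 units southwest of C: delta (east=-6, north=-6); B at (east=-10, north=1).
  A is 1 unit northwest of B: delta (east=-1, north=+1); A at (east=-11, north=2).
Therefore A relative to F: (east=-11, north=2).

Answer: A is at (east=-11, north=2) relative to F.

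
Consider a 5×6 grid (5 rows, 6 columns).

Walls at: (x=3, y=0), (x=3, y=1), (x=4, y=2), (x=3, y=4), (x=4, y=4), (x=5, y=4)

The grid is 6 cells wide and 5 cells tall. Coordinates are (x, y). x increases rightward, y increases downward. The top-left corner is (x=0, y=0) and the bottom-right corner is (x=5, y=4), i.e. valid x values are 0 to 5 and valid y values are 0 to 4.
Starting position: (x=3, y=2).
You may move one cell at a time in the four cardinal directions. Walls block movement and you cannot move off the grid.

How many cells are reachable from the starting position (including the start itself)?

BFS flood-fill from (x=3, y=2):
  Distance 0: (x=3, y=2)
  Distance 1: (x=2, y=2), (x=3, y=3)
  Distance 2: (x=2, y=1), (x=1, y=2), (x=2, y=3), (x=4, y=3)
  Distance 3: (x=2, y=0), (x=1, y=1), (x=0, y=2), (x=1, y=3), (x=5, y=3), (x=2, y=4)
  Distance 4: (x=1, y=0), (x=0, y=1), (x=5, y=2), (x=0, y=3), (x=1, y=4)
  Distance 5: (x=0, y=0), (x=5, y=1), (x=0, y=4)
  Distance 6: (x=5, y=0), (x=4, y=1)
  Distance 7: (x=4, y=0)
Total reachable: 24 (grid has 24 open cells total)

Answer: Reachable cells: 24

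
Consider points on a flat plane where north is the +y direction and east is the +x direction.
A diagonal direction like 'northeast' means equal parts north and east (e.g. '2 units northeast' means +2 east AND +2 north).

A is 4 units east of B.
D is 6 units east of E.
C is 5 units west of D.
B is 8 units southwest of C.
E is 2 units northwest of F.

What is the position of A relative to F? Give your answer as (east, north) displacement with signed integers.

Answer: A is at (east=-5, north=-6) relative to F.

Derivation:
Place F at the origin (east=0, north=0).
  E is 2 units northwest of F: delta (east=-2, north=+2); E at (east=-2, north=2).
  D is 6 units east of E: delta (east=+6, north=+0); D at (east=4, north=2).
  C is 5 units west of D: delta (east=-5, north=+0); C at (east=-1, north=2).
  B is 8 units southwest of C: delta (east=-8, north=-8); B at (east=-9, north=-6).
  A is 4 units east of B: delta (east=+4, north=+0); A at (east=-5, north=-6).
Therefore A relative to F: (east=-5, north=-6).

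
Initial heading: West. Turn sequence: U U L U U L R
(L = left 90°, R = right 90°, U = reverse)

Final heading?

Start: West
  U (U-turn (180°)) -> East
  U (U-turn (180°)) -> West
  L (left (90° counter-clockwise)) -> South
  U (U-turn (180°)) -> North
  U (U-turn (180°)) -> South
  L (left (90° counter-clockwise)) -> East
  R (right (90° clockwise)) -> South
Final: South

Answer: Final heading: South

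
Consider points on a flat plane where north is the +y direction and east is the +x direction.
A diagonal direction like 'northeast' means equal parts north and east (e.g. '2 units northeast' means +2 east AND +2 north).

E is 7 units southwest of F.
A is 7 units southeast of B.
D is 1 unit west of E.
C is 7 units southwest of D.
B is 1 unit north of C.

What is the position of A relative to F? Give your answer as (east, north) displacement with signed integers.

Place F at the origin (east=0, north=0).
  E is 7 units southwest of F: delta (east=-7, north=-7); E at (east=-7, north=-7).
  D is 1 unit west of E: delta (east=-1, north=+0); D at (east=-8, north=-7).
  C is 7 units southwest of D: delta (east=-7, north=-7); C at (east=-15, north=-14).
  B is 1 unit north of C: delta (east=+0, north=+1); B at (east=-15, north=-13).
  A is 7 units southeast of B: delta (east=+7, north=-7); A at (east=-8, north=-20).
Therefore A relative to F: (east=-8, north=-20).

Answer: A is at (east=-8, north=-20) relative to F.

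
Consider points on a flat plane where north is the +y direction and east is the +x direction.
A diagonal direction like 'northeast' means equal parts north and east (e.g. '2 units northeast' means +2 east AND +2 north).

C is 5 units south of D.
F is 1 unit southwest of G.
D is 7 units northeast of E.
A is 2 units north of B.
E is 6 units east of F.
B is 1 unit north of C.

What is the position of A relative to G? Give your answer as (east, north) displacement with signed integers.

Answer: A is at (east=12, north=4) relative to G.

Derivation:
Place G at the origin (east=0, north=0).
  F is 1 unit southwest of G: delta (east=-1, north=-1); F at (east=-1, north=-1).
  E is 6 units east of F: delta (east=+6, north=+0); E at (east=5, north=-1).
  D is 7 units northeast of E: delta (east=+7, north=+7); D at (east=12, north=6).
  C is 5 units south of D: delta (east=+0, north=-5); C at (east=12, north=1).
  B is 1 unit north of C: delta (east=+0, north=+1); B at (east=12, north=2).
  A is 2 units north of B: delta (east=+0, north=+2); A at (east=12, north=4).
Therefore A relative to G: (east=12, north=4).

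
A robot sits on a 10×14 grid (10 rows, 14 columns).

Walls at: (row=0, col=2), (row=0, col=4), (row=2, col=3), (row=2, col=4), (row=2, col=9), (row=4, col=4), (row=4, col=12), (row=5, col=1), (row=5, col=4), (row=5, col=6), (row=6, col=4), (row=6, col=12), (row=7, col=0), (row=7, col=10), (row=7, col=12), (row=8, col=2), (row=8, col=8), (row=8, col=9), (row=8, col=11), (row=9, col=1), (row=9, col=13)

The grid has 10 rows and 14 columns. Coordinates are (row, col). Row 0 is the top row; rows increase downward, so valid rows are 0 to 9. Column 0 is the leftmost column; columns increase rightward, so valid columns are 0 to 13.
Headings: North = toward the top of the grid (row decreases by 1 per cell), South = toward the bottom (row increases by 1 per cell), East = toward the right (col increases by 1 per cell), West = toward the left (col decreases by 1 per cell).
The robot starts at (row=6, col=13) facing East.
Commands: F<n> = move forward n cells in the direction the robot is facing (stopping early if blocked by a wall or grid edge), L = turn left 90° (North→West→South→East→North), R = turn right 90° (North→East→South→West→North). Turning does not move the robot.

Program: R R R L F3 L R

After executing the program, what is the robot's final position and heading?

Start: (row=6, col=13), facing East
  R: turn right, now facing South
  R: turn right, now facing West
  R: turn right, now facing North
  L: turn left, now facing West
  F3: move forward 0/3 (blocked), now at (row=6, col=13)
  L: turn left, now facing South
  R: turn right, now facing West
Final: (row=6, col=13), facing West

Answer: Final position: (row=6, col=13), facing West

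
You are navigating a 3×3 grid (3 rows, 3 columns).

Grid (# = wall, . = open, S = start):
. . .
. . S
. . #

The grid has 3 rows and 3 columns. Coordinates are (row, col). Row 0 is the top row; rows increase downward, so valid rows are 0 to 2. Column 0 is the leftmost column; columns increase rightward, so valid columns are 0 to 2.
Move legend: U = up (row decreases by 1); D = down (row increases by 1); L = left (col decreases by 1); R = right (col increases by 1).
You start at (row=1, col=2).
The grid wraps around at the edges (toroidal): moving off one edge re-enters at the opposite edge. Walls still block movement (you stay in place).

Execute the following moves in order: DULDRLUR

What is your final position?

Answer: Final position: (row=0, col=2)

Derivation:
Start: (row=1, col=2)
  D (down): blocked, stay at (row=1, col=2)
  U (up): (row=1, col=2) -> (row=0, col=2)
  L (left): (row=0, col=2) -> (row=0, col=1)
  D (down): (row=0, col=1) -> (row=1, col=1)
  R (right): (row=1, col=1) -> (row=1, col=2)
  L (left): (row=1, col=2) -> (row=1, col=1)
  U (up): (row=1, col=1) -> (row=0, col=1)
  R (right): (row=0, col=1) -> (row=0, col=2)
Final: (row=0, col=2)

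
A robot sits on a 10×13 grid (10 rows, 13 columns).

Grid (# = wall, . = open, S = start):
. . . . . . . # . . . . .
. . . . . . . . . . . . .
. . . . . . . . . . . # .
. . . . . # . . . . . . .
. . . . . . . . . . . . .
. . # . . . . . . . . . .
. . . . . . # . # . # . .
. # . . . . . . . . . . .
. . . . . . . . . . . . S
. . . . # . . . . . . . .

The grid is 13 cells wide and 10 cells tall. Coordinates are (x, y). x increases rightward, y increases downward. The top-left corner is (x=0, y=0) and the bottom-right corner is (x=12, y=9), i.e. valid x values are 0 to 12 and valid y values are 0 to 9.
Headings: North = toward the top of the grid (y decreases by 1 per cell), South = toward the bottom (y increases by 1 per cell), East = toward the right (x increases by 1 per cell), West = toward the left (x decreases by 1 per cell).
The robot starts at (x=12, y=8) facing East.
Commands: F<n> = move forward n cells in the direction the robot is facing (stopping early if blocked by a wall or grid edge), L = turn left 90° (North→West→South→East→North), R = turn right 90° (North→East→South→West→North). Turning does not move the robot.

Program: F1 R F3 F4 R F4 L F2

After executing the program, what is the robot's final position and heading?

Answer: Final position: (x=8, y=9), facing South

Derivation:
Start: (x=12, y=8), facing East
  F1: move forward 0/1 (blocked), now at (x=12, y=8)
  R: turn right, now facing South
  F3: move forward 1/3 (blocked), now at (x=12, y=9)
  F4: move forward 0/4 (blocked), now at (x=12, y=9)
  R: turn right, now facing West
  F4: move forward 4, now at (x=8, y=9)
  L: turn left, now facing South
  F2: move forward 0/2 (blocked), now at (x=8, y=9)
Final: (x=8, y=9), facing South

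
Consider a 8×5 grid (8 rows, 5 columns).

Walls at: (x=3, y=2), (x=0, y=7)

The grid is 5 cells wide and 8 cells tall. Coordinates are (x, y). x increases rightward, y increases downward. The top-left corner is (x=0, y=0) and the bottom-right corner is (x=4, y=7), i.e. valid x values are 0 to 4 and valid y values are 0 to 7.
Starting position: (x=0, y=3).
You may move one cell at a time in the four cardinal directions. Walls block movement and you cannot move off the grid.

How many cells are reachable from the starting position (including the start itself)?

BFS flood-fill from (x=0, y=3):
  Distance 0: (x=0, y=3)
  Distance 1: (x=0, y=2), (x=1, y=3), (x=0, y=4)
  Distance 2: (x=0, y=1), (x=1, y=2), (x=2, y=3), (x=1, y=4), (x=0, y=5)
  Distance 3: (x=0, y=0), (x=1, y=1), (x=2, y=2), (x=3, y=3), (x=2, y=4), (x=1, y=5), (x=0, y=6)
  Distance 4: (x=1, y=0), (x=2, y=1), (x=4, y=3), (x=3, y=4), (x=2, y=5), (x=1, y=6)
  Distance 5: (x=2, y=0), (x=3, y=1), (x=4, y=2), (x=4, y=4), (x=3, y=5), (x=2, y=6), (x=1, y=7)
  Distance 6: (x=3, y=0), (x=4, y=1), (x=4, y=5), (x=3, y=6), (x=2, y=7)
  Distance 7: (x=4, y=0), (x=4, y=6), (x=3, y=7)
  Distance 8: (x=4, y=7)
Total reachable: 38 (grid has 38 open cells total)

Answer: Reachable cells: 38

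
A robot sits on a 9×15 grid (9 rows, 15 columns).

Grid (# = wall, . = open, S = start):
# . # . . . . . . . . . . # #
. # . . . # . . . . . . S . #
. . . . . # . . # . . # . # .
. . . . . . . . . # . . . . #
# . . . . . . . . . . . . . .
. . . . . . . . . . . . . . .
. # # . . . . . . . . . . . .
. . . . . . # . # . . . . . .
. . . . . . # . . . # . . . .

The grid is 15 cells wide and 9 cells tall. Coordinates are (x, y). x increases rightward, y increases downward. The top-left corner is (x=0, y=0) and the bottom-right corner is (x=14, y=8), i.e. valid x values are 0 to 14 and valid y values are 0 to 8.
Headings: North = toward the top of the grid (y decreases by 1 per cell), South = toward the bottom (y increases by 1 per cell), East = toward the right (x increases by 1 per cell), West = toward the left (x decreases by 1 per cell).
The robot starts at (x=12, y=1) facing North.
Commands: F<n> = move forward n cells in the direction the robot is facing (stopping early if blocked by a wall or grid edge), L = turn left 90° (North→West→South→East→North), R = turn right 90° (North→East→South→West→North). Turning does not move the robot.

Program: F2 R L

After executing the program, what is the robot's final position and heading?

Answer: Final position: (x=12, y=0), facing North

Derivation:
Start: (x=12, y=1), facing North
  F2: move forward 1/2 (blocked), now at (x=12, y=0)
  R: turn right, now facing East
  L: turn left, now facing North
Final: (x=12, y=0), facing North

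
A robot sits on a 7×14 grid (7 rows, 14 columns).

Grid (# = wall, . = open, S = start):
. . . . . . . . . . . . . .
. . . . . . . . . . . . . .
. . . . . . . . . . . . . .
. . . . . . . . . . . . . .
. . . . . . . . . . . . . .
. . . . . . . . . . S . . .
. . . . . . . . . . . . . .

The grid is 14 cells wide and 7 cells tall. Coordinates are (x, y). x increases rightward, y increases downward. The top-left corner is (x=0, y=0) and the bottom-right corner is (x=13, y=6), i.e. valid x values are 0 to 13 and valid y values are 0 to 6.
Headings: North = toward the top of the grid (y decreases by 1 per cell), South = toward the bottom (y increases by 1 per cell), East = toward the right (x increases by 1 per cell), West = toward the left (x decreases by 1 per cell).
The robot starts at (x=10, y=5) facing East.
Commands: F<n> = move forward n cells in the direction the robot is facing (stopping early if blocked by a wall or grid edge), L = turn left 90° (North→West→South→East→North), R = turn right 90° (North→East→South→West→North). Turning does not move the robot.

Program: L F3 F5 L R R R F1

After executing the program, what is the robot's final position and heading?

Start: (x=10, y=5), facing East
  L: turn left, now facing North
  F3: move forward 3, now at (x=10, y=2)
  F5: move forward 2/5 (blocked), now at (x=10, y=0)
  L: turn left, now facing West
  R: turn right, now facing North
  R: turn right, now facing East
  R: turn right, now facing South
  F1: move forward 1, now at (x=10, y=1)
Final: (x=10, y=1), facing South

Answer: Final position: (x=10, y=1), facing South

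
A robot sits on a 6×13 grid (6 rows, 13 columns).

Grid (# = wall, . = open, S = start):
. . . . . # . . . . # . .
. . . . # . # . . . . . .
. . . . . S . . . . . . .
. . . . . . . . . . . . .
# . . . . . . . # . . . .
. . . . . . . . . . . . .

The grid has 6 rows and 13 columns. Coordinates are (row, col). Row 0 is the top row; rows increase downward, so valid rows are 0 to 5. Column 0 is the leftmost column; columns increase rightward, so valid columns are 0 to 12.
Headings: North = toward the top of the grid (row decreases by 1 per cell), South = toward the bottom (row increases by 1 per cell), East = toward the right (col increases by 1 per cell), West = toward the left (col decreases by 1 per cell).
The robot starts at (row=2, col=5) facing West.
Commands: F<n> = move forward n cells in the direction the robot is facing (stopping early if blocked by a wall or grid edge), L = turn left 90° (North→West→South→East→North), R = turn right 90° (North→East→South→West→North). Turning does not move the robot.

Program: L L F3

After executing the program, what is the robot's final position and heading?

Start: (row=2, col=5), facing West
  L: turn left, now facing South
  L: turn left, now facing East
  F3: move forward 3, now at (row=2, col=8)
Final: (row=2, col=8), facing East

Answer: Final position: (row=2, col=8), facing East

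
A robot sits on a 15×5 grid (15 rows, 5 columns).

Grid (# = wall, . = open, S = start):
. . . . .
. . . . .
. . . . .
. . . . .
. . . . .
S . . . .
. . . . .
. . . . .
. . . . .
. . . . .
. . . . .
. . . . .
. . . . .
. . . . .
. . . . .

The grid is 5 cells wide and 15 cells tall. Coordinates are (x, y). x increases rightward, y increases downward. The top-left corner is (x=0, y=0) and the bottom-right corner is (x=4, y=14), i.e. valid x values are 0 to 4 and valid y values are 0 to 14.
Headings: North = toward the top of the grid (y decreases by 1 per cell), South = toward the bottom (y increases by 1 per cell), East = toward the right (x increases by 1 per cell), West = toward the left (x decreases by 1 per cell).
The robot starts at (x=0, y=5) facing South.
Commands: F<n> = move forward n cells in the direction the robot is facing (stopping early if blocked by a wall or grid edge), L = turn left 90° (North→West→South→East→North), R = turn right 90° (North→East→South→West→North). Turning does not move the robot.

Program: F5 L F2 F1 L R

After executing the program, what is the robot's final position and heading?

Answer: Final position: (x=3, y=10), facing East

Derivation:
Start: (x=0, y=5), facing South
  F5: move forward 5, now at (x=0, y=10)
  L: turn left, now facing East
  F2: move forward 2, now at (x=2, y=10)
  F1: move forward 1, now at (x=3, y=10)
  L: turn left, now facing North
  R: turn right, now facing East
Final: (x=3, y=10), facing East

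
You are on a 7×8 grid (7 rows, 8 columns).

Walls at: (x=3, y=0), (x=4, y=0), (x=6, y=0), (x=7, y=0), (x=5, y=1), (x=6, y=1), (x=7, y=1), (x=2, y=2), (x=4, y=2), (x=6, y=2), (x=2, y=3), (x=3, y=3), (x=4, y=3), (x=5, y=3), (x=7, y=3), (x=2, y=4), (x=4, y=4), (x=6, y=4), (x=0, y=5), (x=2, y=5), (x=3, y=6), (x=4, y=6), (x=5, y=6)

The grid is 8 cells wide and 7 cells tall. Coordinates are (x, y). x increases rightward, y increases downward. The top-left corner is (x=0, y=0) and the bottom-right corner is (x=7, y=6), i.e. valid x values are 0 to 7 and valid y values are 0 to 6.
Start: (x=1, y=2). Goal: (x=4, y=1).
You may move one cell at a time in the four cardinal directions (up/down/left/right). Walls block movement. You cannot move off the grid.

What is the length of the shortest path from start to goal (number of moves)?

Answer: Shortest path length: 4

Derivation:
BFS from (x=1, y=2) until reaching (x=4, y=1):
  Distance 0: (x=1, y=2)
  Distance 1: (x=1, y=1), (x=0, y=2), (x=1, y=3)
  Distance 2: (x=1, y=0), (x=0, y=1), (x=2, y=1), (x=0, y=3), (x=1, y=4)
  Distance 3: (x=0, y=0), (x=2, y=0), (x=3, y=1), (x=0, y=4), (x=1, y=5)
  Distance 4: (x=4, y=1), (x=3, y=2), (x=1, y=6)  <- goal reached here
One shortest path (4 moves): (x=1, y=2) -> (x=1, y=1) -> (x=2, y=1) -> (x=3, y=1) -> (x=4, y=1)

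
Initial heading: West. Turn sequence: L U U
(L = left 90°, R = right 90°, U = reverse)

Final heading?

Answer: Final heading: South

Derivation:
Start: West
  L (left (90° counter-clockwise)) -> South
  U (U-turn (180°)) -> North
  U (U-turn (180°)) -> South
Final: South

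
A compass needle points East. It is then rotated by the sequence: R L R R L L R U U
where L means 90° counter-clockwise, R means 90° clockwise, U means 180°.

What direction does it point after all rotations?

Answer: Final heading: South

Derivation:
Start: East
  R (right (90° clockwise)) -> South
  L (left (90° counter-clockwise)) -> East
  R (right (90° clockwise)) -> South
  R (right (90° clockwise)) -> West
  L (left (90° counter-clockwise)) -> South
  L (left (90° counter-clockwise)) -> East
  R (right (90° clockwise)) -> South
  U (U-turn (180°)) -> North
  U (U-turn (180°)) -> South
Final: South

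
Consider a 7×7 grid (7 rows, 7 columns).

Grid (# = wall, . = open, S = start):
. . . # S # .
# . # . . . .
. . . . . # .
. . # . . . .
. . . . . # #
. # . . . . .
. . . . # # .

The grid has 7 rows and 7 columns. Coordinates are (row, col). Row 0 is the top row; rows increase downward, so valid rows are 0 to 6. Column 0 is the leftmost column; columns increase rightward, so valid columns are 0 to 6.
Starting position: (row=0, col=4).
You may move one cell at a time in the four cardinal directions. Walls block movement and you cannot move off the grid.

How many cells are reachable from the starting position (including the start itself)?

BFS flood-fill from (row=0, col=4):
  Distance 0: (row=0, col=4)
  Distance 1: (row=1, col=4)
  Distance 2: (row=1, col=3), (row=1, col=5), (row=2, col=4)
  Distance 3: (row=1, col=6), (row=2, col=3), (row=3, col=4)
  Distance 4: (row=0, col=6), (row=2, col=2), (row=2, col=6), (row=3, col=3), (row=3, col=5), (row=4, col=4)
  Distance 5: (row=2, col=1), (row=3, col=6), (row=4, col=3), (row=5, col=4)
  Distance 6: (row=1, col=1), (row=2, col=0), (row=3, col=1), (row=4, col=2), (row=5, col=3), (row=5, col=5)
  Distance 7: (row=0, col=1), (row=3, col=0), (row=4, col=1), (row=5, col=2), (row=5, col=6), (row=6, col=3)
  Distance 8: (row=0, col=0), (row=0, col=2), (row=4, col=0), (row=6, col=2), (row=6, col=6)
  Distance 9: (row=5, col=0), (row=6, col=1)
  Distance 10: (row=6, col=0)
Total reachable: 38 (grid has 38 open cells total)

Answer: Reachable cells: 38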